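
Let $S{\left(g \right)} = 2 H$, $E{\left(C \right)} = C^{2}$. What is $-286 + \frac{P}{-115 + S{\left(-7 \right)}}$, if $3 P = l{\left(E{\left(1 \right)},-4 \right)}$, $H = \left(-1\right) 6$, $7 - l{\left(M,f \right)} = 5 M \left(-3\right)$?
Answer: $- \frac{108988}{381} \approx -286.06$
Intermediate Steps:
$l{\left(M,f \right)} = 7 + 15 M$ ($l{\left(M,f \right)} = 7 - 5 M \left(-3\right) = 7 - - 15 M = 7 + 15 M$)
$H = -6$
$P = \frac{22}{3}$ ($P = \frac{7 + 15 \cdot 1^{2}}{3} = \frac{7 + 15 \cdot 1}{3} = \frac{7 + 15}{3} = \frac{1}{3} \cdot 22 = \frac{22}{3} \approx 7.3333$)
$S{\left(g \right)} = -12$ ($S{\left(g \right)} = 2 \left(-6\right) = -12$)
$-286 + \frac{P}{-115 + S{\left(-7 \right)}} = -286 + \frac{1}{-115 - 12} \cdot \frac{22}{3} = -286 + \frac{1}{-127} \cdot \frac{22}{3} = -286 - \frac{22}{381} = - \frac{108988}{381}$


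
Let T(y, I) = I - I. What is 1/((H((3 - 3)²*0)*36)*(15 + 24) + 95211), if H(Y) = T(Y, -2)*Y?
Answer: 1/95211 ≈ 1.0503e-5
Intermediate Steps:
T(y, I) = 0
H(Y) = 0 (H(Y) = 0*Y = 0)
1/((H((3 - 3)²*0)*36)*(15 + 24) + 95211) = 1/((0*36)*(15 + 24) + 95211) = 1/(0*39 + 95211) = 1/(0 + 95211) = 1/95211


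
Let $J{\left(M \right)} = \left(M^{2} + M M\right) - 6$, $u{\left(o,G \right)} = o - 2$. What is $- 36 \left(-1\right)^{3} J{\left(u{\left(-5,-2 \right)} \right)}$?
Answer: $3312$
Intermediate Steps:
$u{\left(o,G \right)} = -2 + o$
$J{\left(M \right)} = -6 + 2 M^{2}$ ($J{\left(M \right)} = \left(M^{2} + M^{2}\right) - 6 = 2 M^{2} - 6 = -6 + 2 M^{2}$)
$- 36 \left(-1\right)^{3} J{\left(u{\left(-5,-2 \right)} \right)} = - 36 \left(-1\right)^{3} \left(-6 + 2 \left(-2 - 5\right)^{2}\right) = \left(-36\right) \left(-1\right) \left(-6 + 2 \left(-7\right)^{2}\right) = 36 \left(-6 + 2 \cdot 49\right) = 36 \left(-6 + 98\right) = 36 \cdot 92 = 3312$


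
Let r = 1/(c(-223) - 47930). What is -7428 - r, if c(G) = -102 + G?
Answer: -358438139/48255 ≈ -7428.0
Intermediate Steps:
r = -1/48255 (r = 1/((-102 - 223) - 47930) = 1/(-325 - 47930) = 1/(-48255) = -1/48255 ≈ -2.0723e-5)
-7428 - r = -7428 - 1*(-1/48255) = -7428 + 1/48255 = -358438139/48255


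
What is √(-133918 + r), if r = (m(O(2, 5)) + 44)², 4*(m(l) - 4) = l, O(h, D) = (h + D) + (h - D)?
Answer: 3*I*√14613 ≈ 362.65*I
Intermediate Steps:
O(h, D) = 2*h (O(h, D) = (D + h) + (h - D) = 2*h)
m(l) = 4 + l/4
r = 2401 (r = ((4 + (2*2)/4) + 44)² = ((4 + (¼)*4) + 44)² = ((4 + 1) + 44)² = (5 + 44)² = 49² = 2401)
√(-133918 + r) = √(-133918 + 2401) = √(-131517) = 3*I*√14613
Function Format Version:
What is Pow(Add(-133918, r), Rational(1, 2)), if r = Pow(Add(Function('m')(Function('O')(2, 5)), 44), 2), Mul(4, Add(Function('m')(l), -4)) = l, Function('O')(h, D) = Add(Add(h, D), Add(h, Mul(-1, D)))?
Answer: Mul(3, I, Pow(14613, Rational(1, 2))) ≈ Mul(362.65, I)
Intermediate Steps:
Function('O')(h, D) = Mul(2, h) (Function('O')(h, D) = Add(Add(D, h), Add(h, Mul(-1, D))) = Mul(2, h))
Function('m')(l) = Add(4, Mul(Rational(1, 4), l))
r = 2401 (r = Pow(Add(Add(4, Mul(Rational(1, 4), Mul(2, 2))), 44), 2) = Pow(Add(Add(4, Mul(Rational(1, 4), 4)), 44), 2) = Pow(Add(Add(4, 1), 44), 2) = Pow(Add(5, 44), 2) = Pow(49, 2) = 2401)
Pow(Add(-133918, r), Rational(1, 2)) = Pow(Add(-133918, 2401), Rational(1, 2)) = Pow(-131517, Rational(1, 2)) = Mul(3, I, Pow(14613, Rational(1, 2)))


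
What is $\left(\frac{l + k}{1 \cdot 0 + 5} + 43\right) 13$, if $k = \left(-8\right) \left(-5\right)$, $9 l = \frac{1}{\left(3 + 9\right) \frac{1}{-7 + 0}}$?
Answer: $\frac{357929}{540} \approx 662.83$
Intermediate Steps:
$l = - \frac{7}{108}$ ($l = \frac{1}{9 \frac{3 + 9}{-7 + 0}} = \frac{1}{9 \frac{12}{-7}} = \frac{1}{9 \cdot 12 \left(- \frac{1}{7}\right)} = \frac{1}{9 \left(- \frac{12}{7}\right)} = \frac{1}{9} \left(- \frac{7}{12}\right) = - \frac{7}{108} \approx -0.064815$)
$k = 40$
$\left(\frac{l + k}{1 \cdot 0 + 5} + 43\right) 13 = \left(\frac{- \frac{7}{108} + 40}{1 \cdot 0 + 5} + 43\right) 13 = \left(\frac{4313}{108 \left(0 + 5\right)} + 43\right) 13 = \left(\frac{4313}{108 \cdot 5} + 43\right) 13 = \left(\frac{4313}{108} \cdot \frac{1}{5} + 43\right) 13 = \left(\frac{4313}{540} + 43\right) 13 = \frac{27533}{540} \cdot 13 = \frac{357929}{540}$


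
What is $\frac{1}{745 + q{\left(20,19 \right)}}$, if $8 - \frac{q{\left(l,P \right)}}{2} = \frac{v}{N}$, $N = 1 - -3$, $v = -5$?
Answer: $\frac{2}{1527} \approx 0.0013098$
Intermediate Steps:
$N = 4$ ($N = 1 + 3 = 4$)
$q{\left(l,P \right)} = \frac{37}{2}$ ($q{\left(l,P \right)} = 16 - 2 \left(- \frac{5}{4}\right) = 16 - 2 \left(\left(-5\right) \frac{1}{4}\right) = 16 - - \frac{5}{2} = 16 + \frac{5}{2} = \frac{37}{2}$)
$\frac{1}{745 + q{\left(20,19 \right)}} = \frac{1}{745 + \frac{37}{2}} = \frac{1}{\frac{1527}{2}} = \frac{2}{1527}$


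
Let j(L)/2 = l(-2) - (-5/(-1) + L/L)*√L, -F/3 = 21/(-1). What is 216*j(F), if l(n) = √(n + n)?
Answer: -7776*√7 + 864*I ≈ -20573.0 + 864.0*I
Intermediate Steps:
l(n) = √2*√n (l(n) = √(2*n) = √2*√n)
F = 63 (F = -63/(-1) = -63*(-1) = -3*(-21) = 63)
j(L) = -12*√L + 4*I (j(L) = 2*(√2*√(-2) - (-5/(-1) + L/L)*√L) = 2*(√2*(I*√2) - (-5*(-1) + 1)*√L) = 2*(2*I - (5 + 1)*√L) = 2*(2*I - 6*√L) = 2*(-6*√L + 2*I) = -12*√L + 4*I)
216*j(F) = 216*(-36*√7 + 4*I) = -7776*√7 + 864*I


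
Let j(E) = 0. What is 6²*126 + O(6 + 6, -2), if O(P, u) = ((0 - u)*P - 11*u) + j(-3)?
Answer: 4582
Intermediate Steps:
O(P, u) = -11*u - P*u (O(P, u) = ((0 - u)*P - 11*u) + 0 = ((-u)*P - 11*u) + 0 = (-P*u - 11*u) + 0 = (-11*u - P*u) + 0 = -11*u - P*u)
6²*126 + O(6 + 6, -2) = 6²*126 - 2*(-11 - (6 + 6)) = 36*126 - 2*(-11 - 1*12) = 4536 - 2*(-11 - 12) = 4536 - 2*(-23) = 4536 + 46 = 4582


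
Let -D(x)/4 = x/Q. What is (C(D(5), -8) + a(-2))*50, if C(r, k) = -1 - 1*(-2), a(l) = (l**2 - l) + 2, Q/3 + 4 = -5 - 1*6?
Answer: 450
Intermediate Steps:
Q = -45 (Q = -12 + 3*(-5 - 1*6) = -12 + 3*(-5 - 6) = -12 + 3*(-11) = -12 - 33 = -45)
D(x) = 4*x/45 (D(x) = -4*x/(-45) = -4*x*(-1)/45 = -(-4)*x/45 = 4*x/45)
a(l) = 2 + l**2 - l
C(r, k) = 1 (C(r, k) = -1 + 2 = 1)
(C(D(5), -8) + a(-2))*50 = (1 + (2 + (-2)**2 - 1*(-2)))*50 = (1 + (2 + 4 + 2))*50 = (1 + 8)*50 = 9*50 = 450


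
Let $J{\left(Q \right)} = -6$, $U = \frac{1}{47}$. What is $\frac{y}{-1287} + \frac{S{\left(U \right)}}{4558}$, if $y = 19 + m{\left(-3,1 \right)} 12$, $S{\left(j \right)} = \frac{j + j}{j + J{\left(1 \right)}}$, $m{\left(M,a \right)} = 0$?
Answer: $- \frac{12168868}{824193513} \approx -0.014765$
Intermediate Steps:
$U = \frac{1}{47} \approx 0.021277$
$S{\left(j \right)} = \frac{2 j}{-6 + j}$ ($S{\left(j \right)} = \frac{j + j}{j - 6} = \frac{2 j}{-6 + j}$)
$y = 19$ ($y = 19 + 0 \cdot 12 = 19 + 0 = 19$)
$\frac{y}{-1287} + \frac{S{\left(U \right)}}{4558} = \frac{19}{-1287} + \frac{2 \cdot \frac{1}{47} \frac{1}{-6 + \frac{1}{47}}}{4558} = 19 \left(- \frac{1}{1287}\right) + 2 \cdot \frac{1}{47} \frac{1}{- \frac{281}{47}} \cdot \frac{1}{4558} = - \frac{19}{1287} + 2 \cdot \frac{1}{47} \left(- \frac{47}{281}\right) \frac{1}{4558} = - \frac{19}{1287} - \frac{1}{640399} = - \frac{12168868}{824193513}$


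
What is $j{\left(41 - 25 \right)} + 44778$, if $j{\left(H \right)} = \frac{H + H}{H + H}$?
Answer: $44779$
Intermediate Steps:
$j{\left(H \right)} = 1$ ($j{\left(H \right)} = \frac{2 H}{2 H} = 2 H \frac{1}{2 H} = 1$)
$j{\left(41 - 25 \right)} + 44778 = 1 + 44778 = 44779$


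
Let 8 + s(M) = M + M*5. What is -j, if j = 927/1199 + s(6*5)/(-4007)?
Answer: -3508261/4804393 ≈ -0.73022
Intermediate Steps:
s(M) = -8 + 6*M (s(M) = -8 + (M + M*5) = -8 + (M + 5*M) = -8 + 6*M)
j = 3508261/4804393 (j = 927/1199 + (-8 + 6*(6*5))/(-4007) = 927*(1/1199) + (-8 + 6*30)*(-1/4007) = 927/1199 + (-8 + 180)*(-1/4007) = 927/1199 + 172*(-1/4007) = 927/1199 - 172/4007 = 3508261/4804393 ≈ 0.73022)
-j = -1*3508261/4804393 = -3508261/4804393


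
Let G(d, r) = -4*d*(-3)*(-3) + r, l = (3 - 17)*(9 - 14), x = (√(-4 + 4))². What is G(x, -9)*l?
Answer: -630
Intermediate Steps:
x = 0 (x = (√0)² = 0² = 0)
l = 70 (l = -14*(-5) = 70)
G(d, r) = r - 36*d (G(d, r) = -4*(-3*d)*(-3) + r = -36*d + r = r - 36*d)
G(x, -9)*l = (-9 - 36*0)*70 = (-9 + 0)*70 = -9*70 = -630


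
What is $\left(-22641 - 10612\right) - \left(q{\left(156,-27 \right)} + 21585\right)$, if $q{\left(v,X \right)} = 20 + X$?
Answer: $-54831$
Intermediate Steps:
$\left(-22641 - 10612\right) - \left(q{\left(156,-27 \right)} + 21585\right) = \left(-22641 - 10612\right) - \left(\left(20 - 27\right) + 21585\right) = -33253 - \left(-7 + 21585\right) = -33253 - 21578 = -54831$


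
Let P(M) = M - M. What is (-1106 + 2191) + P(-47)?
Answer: 1085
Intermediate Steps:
P(M) = 0
(-1106 + 2191) + P(-47) = (-1106 + 2191) + 0 = 1085 + 0 = 1085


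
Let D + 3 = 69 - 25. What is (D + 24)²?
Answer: 4225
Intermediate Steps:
D = 41 (D = -3 + (69 - 25) = -3 + 44 = 41)
(D + 24)² = (41 + 24)² = 65² = 4225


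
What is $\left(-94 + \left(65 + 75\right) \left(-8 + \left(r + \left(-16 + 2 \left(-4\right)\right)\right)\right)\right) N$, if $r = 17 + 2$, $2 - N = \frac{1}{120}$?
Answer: $- \frac{76241}{20} \approx -3812.1$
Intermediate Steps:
$N = \frac{239}{120}$ ($N = 2 - \frac{1}{120} = \frac{239}{120} \approx 1.9917$)
$r = 19$
$\left(-94 + \left(65 + 75\right) \left(-8 + \left(r + \left(-16 + 2 \left(-4\right)\right)\right)\right)\right) N = \left(-94 + \left(65 + 75\right) \left(-8 + \left(19 + \left(-16 + 2 \left(-4\right)\right)\right)\right)\right) \frac{239}{120} = \left(-94 + 140 \left(-8 + \left(19 - 24\right)\right)\right) \frac{239}{120} = \left(-94 + 140 \left(-8 - 5\right)\right) \frac{239}{120} = \left(-94 + 140 \left(-13\right)\right) \frac{239}{120} = \left(-94 - 1820\right) \frac{239}{120} = \left(-1914\right) \frac{239}{120} = - \frac{76241}{20}$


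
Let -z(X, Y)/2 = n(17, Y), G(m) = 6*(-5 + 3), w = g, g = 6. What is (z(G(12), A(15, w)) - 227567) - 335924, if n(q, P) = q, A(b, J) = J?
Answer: -563525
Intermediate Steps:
w = 6
G(m) = -12 (G(m) = 6*(-2) = -12)
z(X, Y) = -34 (z(X, Y) = -2*17 = -34)
(z(G(12), A(15, w)) - 227567) - 335924 = (-34 - 227567) - 335924 = -227601 - 335924 = -563525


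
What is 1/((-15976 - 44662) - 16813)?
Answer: -1/77451 ≈ -1.2911e-5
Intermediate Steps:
1/((-15976 - 44662) - 16813) = 1/(-60638 - 16813) = 1/(-77451) = -1/77451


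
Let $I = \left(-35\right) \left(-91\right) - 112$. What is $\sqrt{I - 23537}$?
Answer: $4 i \sqrt{1279} \approx 143.05 i$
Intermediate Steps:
$I = 3073$ ($I = 3185 - 112 = 3073$)
$\sqrt{I - 23537} = \sqrt{3073 - 23537} = \sqrt{-20464} = 4 i \sqrt{1279}$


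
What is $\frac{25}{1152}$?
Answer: $\frac{25}{1152} \approx 0.021701$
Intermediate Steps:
$\frac{25}{1152}$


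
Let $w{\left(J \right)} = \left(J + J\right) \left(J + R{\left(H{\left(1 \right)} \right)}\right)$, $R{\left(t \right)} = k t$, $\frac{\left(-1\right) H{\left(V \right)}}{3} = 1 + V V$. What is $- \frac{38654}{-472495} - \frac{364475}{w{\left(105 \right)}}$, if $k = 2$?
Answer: $- \frac{34291540501}{1845565470} \approx -18.581$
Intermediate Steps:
$H{\left(V \right)} = -3 - 3 V^{2}$ ($H{\left(V \right)} = - 3 \left(1 + V V\right) = - 3 \left(1 + V^{2}\right) = -3 - 3 V^{2}$)
$R{\left(t \right)} = 2 t$
$w{\left(J \right)} = 2 J \left(-12 + J\right)$ ($w{\left(J \right)} = \left(J + J\right) \left(J + 2 \left(-3 - 3 \cdot 1^{2}\right)\right) = 2 J \left(J + 2 \left(-3 - 3\right)\right) = 2 J \left(J + 2 \left(-6\right)\right) = 2 J \left(J - 12\right) = 2 J \left(-12 + J\right)$)
$- \frac{38654}{-472495} - \frac{364475}{w{\left(105 \right)}} = - \frac{38654}{-472495} - \frac{364475}{2 \cdot 105 \left(-12 + 105\right)} = \left(-38654\right) \left(- \frac{1}{472495}\right) - \frac{364475}{2 \cdot 105 \cdot 93} = \frac{38654}{472495} - \frac{364475}{19530} = \frac{38654}{472495} - \frac{72895}{3906} = - \frac{34291540501}{1845565470}$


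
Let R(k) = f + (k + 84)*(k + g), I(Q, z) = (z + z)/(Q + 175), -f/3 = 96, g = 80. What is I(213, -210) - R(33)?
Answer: -1254606/97 ≈ -12934.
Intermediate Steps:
f = -288 (f = -3*96 = -288)
I(Q, z) = 2*z/(175 + Q) (I(Q, z) = (2*z)/(175 + Q) = 2*z/(175 + Q))
R(k) = -288 + (80 + k)*(84 + k) (R(k) = -288 + (k + 84)*(k + 80) = -288 + (84 + k)*(80 + k) = -288 + (80 + k)*(84 + k))
I(213, -210) - R(33) = 2*(-210)/(175 + 213) - (6432 + 33² + 164*33) = 2*(-210)/388 - (6432 + 1089 + 5412) = 2*(-210)*(1/388) - 1*12933 = -105/97 - 12933 = -1254606/97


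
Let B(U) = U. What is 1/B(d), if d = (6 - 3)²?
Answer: ⅑ ≈ 0.11111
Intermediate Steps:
d = 9 (d = 3² = 9)
1/B(d) = 1/9 = ⅑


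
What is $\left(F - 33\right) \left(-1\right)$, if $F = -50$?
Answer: $83$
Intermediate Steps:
$\left(F - 33\right) \left(-1\right) = \left(-50 - 33\right) \left(-1\right) = \left(-83\right) \left(-1\right) = 83$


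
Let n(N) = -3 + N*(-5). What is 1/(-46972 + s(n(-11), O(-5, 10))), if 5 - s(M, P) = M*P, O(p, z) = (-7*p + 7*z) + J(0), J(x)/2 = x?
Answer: -1/52427 ≈ -1.9074e-5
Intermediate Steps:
n(N) = -3 - 5*N
J(x) = 2*x
O(p, z) = -7*p + 7*z (O(p, z) = (-7*p + 7*z) + 2*0 = (-7*p + 7*z) + 0 = -7*p + 7*z)
s(M, P) = 5 - M*P
1/(-46972 + s(n(-11), O(-5, 10))) = 1/(-46972 + (5 - (-3 - 5*(-11))*(-7*(-5) + 7*10))) = 1/(-46972 + (5 - (-3 + 55)*(35 + 70))) = 1/(-46972 + (5 - 1*52*105)) = 1/(-46972 + (5 - 5460)) = 1/(-46972 - 5455) = 1/(-52427) = -1/52427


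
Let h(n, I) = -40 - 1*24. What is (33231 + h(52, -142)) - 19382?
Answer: 13785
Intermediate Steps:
h(n, I) = -64 (h(n, I) = -40 - 24 = -64)
(33231 + h(52, -142)) - 19382 = (33231 - 64) - 19382 = 33167 - 19382 = 13785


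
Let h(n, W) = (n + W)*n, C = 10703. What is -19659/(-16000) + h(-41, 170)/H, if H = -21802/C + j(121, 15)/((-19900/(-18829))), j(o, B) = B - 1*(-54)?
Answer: -1614473125483593/19594892368000 ≈ -82.393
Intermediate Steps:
h(n, W) = n*(W + n) (h(n, W) = (W + n)*n = n*(W + n))
j(o, B) = 54 + B (j(o, B) = B + 54 = 54 + B)
H = 1224680773/19362700 (H = -21802/10703 + (54 + 15)/((-19900/(-18829))) = -21802*1/10703 + 69/((-19900*(-1/18829))) = -1982/973 + 69/(19900/18829) = -1982/973 + 69*(18829/19900) = -1982/973 + 1299201/19900 = 1224680773/19362700 ≈ 63.250)
-19659/(-16000) + h(-41, 170)/H = -19659/(-16000) + (-41*(170 - 41))/(1224680773/19362700) = -19659*(-1/16000) - 41*129*(19362700/1224680773) = 19659/16000 - 5289*19362700/1224680773 = 19659/16000 - 102409320300/1224680773 = -1614473125483593/19594892368000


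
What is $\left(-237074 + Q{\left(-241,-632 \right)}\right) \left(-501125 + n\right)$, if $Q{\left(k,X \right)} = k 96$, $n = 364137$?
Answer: $35645647480$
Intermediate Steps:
$Q{\left(k,X \right)} = 96 k$
$\left(-237074 + Q{\left(-241,-632 \right)}\right) \left(-501125 + n\right) = \left(-237074 + 96 \left(-241\right)\right) \left(-501125 + 364137\right) = \left(-237074 - 23136\right) \left(-136988\right) = \left(-260210\right) \left(-136988\right) = 35645647480$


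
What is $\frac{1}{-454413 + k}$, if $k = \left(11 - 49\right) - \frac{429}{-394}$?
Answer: $- \frac{394}{179053265} \approx -2.2005 \cdot 10^{-6}$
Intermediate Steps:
$k = - \frac{14543}{394}$ ($k = \left(11 - 49\right) - - \frac{429}{394} = -38 + \frac{429}{394} = - \frac{14543}{394} \approx -36.911$)
$\frac{1}{-454413 + k} = \frac{1}{-454413 - \frac{14543}{394}} = \frac{1}{- \frac{179053265}{394}} = - \frac{394}{179053265}$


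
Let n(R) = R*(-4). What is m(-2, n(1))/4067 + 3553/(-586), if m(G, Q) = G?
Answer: -14451223/2383262 ≈ -6.0636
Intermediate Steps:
n(R) = -4*R
m(-2, n(1))/4067 + 3553/(-586) = -2/4067 + 3553/(-586) = -2*1/4067 + 3553*(-1/586) = -2/4067 - 3553/586 = -14451223/2383262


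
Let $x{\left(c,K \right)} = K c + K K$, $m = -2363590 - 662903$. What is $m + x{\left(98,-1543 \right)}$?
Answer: $-796858$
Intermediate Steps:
$m = -3026493$ ($m = -2363590 - 662903 = -3026493$)
$x{\left(c,K \right)} = K^{2} + K c$ ($x{\left(c,K \right)} = K c + K^{2} = K^{2} + K c$)
$m + x{\left(98,-1543 \right)} = -3026493 - 1543 \left(-1543 + 98\right) = -3026493 - -2229635 = -3026493 + 2229635 = -796858$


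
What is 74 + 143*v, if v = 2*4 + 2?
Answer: 1504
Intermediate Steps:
v = 10 (v = 8 + 2 = 10)
74 + 143*v = 74 + 143*10 = 74 + 1430 = 1504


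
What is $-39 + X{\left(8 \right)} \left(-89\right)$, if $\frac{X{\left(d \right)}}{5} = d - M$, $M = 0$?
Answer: $-3599$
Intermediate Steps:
$X{\left(d \right)} = 5 d$ ($X{\left(d \right)} = 5 \left(d - 0\right) = 5 \left(d + 0\right) = 5 d$)
$-39 + X{\left(8 \right)} \left(-89\right) = -39 + 5 \cdot 8 \left(-89\right) = -39 + 40 \left(-89\right) = -39 - 3560 = -3599$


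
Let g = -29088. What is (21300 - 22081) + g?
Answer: -29869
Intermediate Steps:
(21300 - 22081) + g = (21300 - 22081) - 29088 = -781 - 29088 = -29869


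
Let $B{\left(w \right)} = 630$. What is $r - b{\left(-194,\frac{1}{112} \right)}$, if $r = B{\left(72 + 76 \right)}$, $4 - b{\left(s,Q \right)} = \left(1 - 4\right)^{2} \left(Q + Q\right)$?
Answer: $\frac{35065}{56} \approx 626.16$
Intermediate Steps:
$b{\left(s,Q \right)} = 4 - 18 Q$ ($b{\left(s,Q \right)} = 4 - \left(1 - 4\right)^{2} \left(Q + Q\right) = 4 - \left(-3\right)^{2} \cdot 2 Q = 4 - 9 \cdot 2 Q = 4 - 18 Q$)
$r = 630$
$r - b{\left(-194,\frac{1}{112} \right)} = 630 - \left(4 - \frac{18}{112}\right) = 630 - \left(4 - \frac{9}{56}\right) = 630 - \frac{215}{56} = \frac{35065}{56}$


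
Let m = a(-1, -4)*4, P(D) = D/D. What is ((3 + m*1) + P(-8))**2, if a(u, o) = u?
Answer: 0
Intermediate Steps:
P(D) = 1
m = -4 (m = -1*4 = -4)
((3 + m*1) + P(-8))**2 = ((3 - 4*1) + 1)**2 = ((3 - 4) + 1)**2 = (-1 + 1)**2 = 0**2 = 0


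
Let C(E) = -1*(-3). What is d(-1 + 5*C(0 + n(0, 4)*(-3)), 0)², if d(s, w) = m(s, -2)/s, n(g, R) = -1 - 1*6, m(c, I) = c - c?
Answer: 0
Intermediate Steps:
m(c, I) = 0
n(g, R) = -7 (n(g, R) = -1 - 6 = -7)
C(E) = 3
d(s, w) = 0 (d(s, w) = 0/s = 0)
d(-1 + 5*C(0 + n(0, 4)*(-3)), 0)² = 0² = 0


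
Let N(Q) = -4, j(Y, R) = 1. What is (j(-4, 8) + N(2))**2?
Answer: 9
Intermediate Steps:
(j(-4, 8) + N(2))**2 = (1 - 4)**2 = (-3)**2 = 9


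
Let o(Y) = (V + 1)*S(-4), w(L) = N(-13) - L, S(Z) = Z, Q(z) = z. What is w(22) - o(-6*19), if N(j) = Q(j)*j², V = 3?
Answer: -2203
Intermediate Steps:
N(j) = j³ (N(j) = j*j² = j³)
w(L) = -2197 - L (w(L) = (-13)³ - L = -2197 - L)
o(Y) = -16 (o(Y) = (3 + 1)*(-4) = 4*(-4) = -16)
w(22) - o(-6*19) = (-2197 - 1*22) - 1*(-16) = (-2197 - 22) + 16 = -2219 + 16 = -2203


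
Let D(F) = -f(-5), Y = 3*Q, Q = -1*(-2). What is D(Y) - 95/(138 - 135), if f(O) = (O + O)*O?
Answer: -245/3 ≈ -81.667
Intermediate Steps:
Q = 2
f(O) = 2*O² (f(O) = (2*O)*O = 2*O²)
Y = 6 (Y = 3*2 = 6)
D(F) = -50 (D(F) = -2*(-5)² = -2*25 = -1*50 = -50)
D(Y) - 95/(138 - 135) = -50 - 95/(138 - 135) = -50 - 95/3 = -245/3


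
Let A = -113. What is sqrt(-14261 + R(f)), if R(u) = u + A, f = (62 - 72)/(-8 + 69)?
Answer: 2*I*sqrt(13371566)/61 ≈ 119.89*I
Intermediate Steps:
f = -10/61 ≈ -0.16393
R(u) = -113 + u (R(u) = u - 113 = -113 + u)
sqrt(-14261 + R(f)) = sqrt(-14261 + (-113 - 10/61)) = sqrt(-14261 - 6903/61) = sqrt(-876824/61) = 2*I*sqrt(13371566)/61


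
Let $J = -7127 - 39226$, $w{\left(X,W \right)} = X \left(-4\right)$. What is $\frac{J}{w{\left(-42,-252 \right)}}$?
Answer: $- \frac{15451}{56} \approx -275.91$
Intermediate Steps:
$w{\left(X,W \right)} = - 4 X$
$J = -46353$
$\frac{J}{w{\left(-42,-252 \right)}} = - \frac{46353}{\left(-4\right) \left(-42\right)} = - \frac{46353}{168} = \left(-46353\right) \frac{1}{168} = - \frac{15451}{56}$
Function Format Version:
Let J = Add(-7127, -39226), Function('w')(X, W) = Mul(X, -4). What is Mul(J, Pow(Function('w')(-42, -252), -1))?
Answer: Rational(-15451, 56) ≈ -275.91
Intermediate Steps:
Function('w')(X, W) = Mul(-4, X)
J = -46353
Mul(J, Pow(Function('w')(-42, -252), -1)) = Mul(-46353, Pow(Mul(-4, -42), -1)) = Mul(-46353, Pow(168, -1)) = Mul(-46353, Rational(1, 168)) = Rational(-15451, 56)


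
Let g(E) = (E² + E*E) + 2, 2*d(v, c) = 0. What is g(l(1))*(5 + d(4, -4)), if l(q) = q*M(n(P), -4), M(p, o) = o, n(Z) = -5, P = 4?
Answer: 170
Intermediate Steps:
d(v, c) = 0 (d(v, c) = (½)*0 = 0)
l(q) = -4*q (l(q) = q*(-4) = -4*q)
g(E) = 2 + 2*E² (g(E) = (E² + E²) + 2 = 2*E² + 2 = 2 + 2*E²)
g(l(1))*(5 + d(4, -4)) = (2 + 2*(-4*1)²)*(5 + 0) = (2 + 2*(-4)²)*5 = (2 + 2*16)*5 = (2 + 32)*5 = 34*5 = 170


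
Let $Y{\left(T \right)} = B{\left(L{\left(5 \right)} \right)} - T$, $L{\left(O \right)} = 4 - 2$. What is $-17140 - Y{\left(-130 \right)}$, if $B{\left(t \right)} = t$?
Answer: $-17272$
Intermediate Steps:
$L{\left(O \right)} = 2$ ($L{\left(O \right)} = 4 - 2 = 2$)
$Y{\left(T \right)} = 2 - T$
$-17140 - Y{\left(-130 \right)} = -17140 - \left(2 - -130\right) = -17140 - \left(2 + 130\right) = -17140 - 132 = -17272$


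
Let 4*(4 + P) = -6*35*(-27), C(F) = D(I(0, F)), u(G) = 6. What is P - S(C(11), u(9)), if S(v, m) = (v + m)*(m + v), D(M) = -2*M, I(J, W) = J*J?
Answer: 2755/2 ≈ 1377.5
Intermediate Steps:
I(J, W) = J**2
C(F) = 0 (C(F) = -2*0**2 = -2*0 = 0)
S(v, m) = (m + v)**2 (S(v, m) = (m + v)*(m + v) = (m + v)**2)
P = 2827/2 (P = -4 + (-6*35*(-27))/4 = -4 + (-210*(-27))/4 = -4 + (1/4)*5670 = -4 + 2835/2 = 2827/2 ≈ 1413.5)
P - S(C(11), u(9)) = 2827/2 - (6 + 0)**2 = 2827/2 - 1*6**2 = 2827/2 - 1*36 = 2827/2 - 36 = 2755/2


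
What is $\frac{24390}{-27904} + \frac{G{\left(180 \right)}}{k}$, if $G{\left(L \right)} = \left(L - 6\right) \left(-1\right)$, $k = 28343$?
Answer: $- \frac{348070533}{395441536} \approx -0.88021$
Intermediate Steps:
$G{\left(L \right)} = 6 - L$ ($G{\left(L \right)} = \left(-6 + L\right) \left(-1\right) = 6 - L$)
$\frac{24390}{-27904} + \frac{G{\left(180 \right)}}{k} = \frac{24390}{-27904} + \frac{6 - 180}{28343} = 24390 \left(- \frac{1}{27904}\right) + \left(6 - 180\right) \frac{1}{28343} = - \frac{12195}{13952} - \frac{174}{28343} = - \frac{348070533}{395441536}$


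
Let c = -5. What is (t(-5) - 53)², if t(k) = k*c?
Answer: 784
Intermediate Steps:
t(k) = -5*k (t(k) = k*(-5) = -5*k)
(t(-5) - 53)² = (-5*(-5) - 53)² = (25 - 53)² = (-28)² = 784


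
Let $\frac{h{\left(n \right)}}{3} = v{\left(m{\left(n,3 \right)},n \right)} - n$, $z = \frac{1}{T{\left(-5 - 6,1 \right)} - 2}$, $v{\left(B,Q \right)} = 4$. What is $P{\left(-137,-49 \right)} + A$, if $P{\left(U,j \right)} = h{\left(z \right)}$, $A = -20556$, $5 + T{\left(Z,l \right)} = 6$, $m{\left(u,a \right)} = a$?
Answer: $-20541$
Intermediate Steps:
$T{\left(Z,l \right)} = 1$ ($T{\left(Z,l \right)} = -5 + 6 = 1$)
$z = -1$ ($z = \frac{1}{1 - 2} = \frac{1}{-1} = -1$)
$h{\left(n \right)} = 12 - 3 n$ ($h{\left(n \right)} = 3 \left(4 - n\right) = 12 - 3 n$)
$P{\left(U,j \right)} = 15$ ($P{\left(U,j \right)} = 12 - -3 = 12 + 3 = 15$)
$P{\left(-137,-49 \right)} + A = 15 - 20556 = -20541$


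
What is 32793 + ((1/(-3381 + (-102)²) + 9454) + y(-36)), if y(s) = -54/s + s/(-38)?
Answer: 11275279055/266874 ≈ 42249.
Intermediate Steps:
y(s) = -54/s - s/38 (y(s) = -54/s + s*(-1/38) = -54/s - s/38)
32793 + ((1/(-3381 + (-102)²) + 9454) + y(-36)) = 32793 + ((1/(-3381 + (-102)²) + 9454) + (-54/(-36) - 1/38*(-36))) = 32793 + ((1/(-3381 + 10404) + 9454) + (-54*(-1/36) + 18/19)) = 32793 + ((1/7023 + 9454) + (3/2 + 18/19)) = 32793 + ((1/7023 + 9454) + 93/38) = 32793 + (66395443/7023 + 93/38) = 32793 + 2523679973/266874 = 11275279055/266874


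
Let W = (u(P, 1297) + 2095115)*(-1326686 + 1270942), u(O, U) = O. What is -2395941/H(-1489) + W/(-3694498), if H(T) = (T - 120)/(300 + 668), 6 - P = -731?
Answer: 4378261507980008/2972223641 ≈ 1.4731e+6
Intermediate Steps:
P = 737 (P = 6 - 1*(-731) = 6 + 731 = 737)
H(T) = -15/121 + T/968 (H(T) = (-120 + T)/968 = (-120 + T)*(1/968) = -15/121 + T/968)
W = -116831173888 (W = (737 + 2095115)*(-1326686 + 1270942) = 2095852*(-55744) = -116831173888)
-2395941/H(-1489) + W/(-3694498) = -2395941/(-15/121 + (1/968)*(-1489)) - 116831173888/(-3694498) = -2395941/(-15/121 - 1489/968) - 116831173888*(-1/3694498) = -2395941/(-1609/968) + 58415586944/1847249 = -2395941*(-968/1609) + 58415586944/1847249 = 2319270888/1609 + 58415586944/1847249 = 4378261507980008/2972223641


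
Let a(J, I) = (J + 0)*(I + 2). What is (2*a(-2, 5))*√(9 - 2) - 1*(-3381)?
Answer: 3381 - 28*√7 ≈ 3306.9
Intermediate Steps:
a(J, I) = J*(2 + I)
(2*a(-2, 5))*√(9 - 2) - 1*(-3381) = (2*(-2*(2 + 5)))*√(9 - 2) - 1*(-3381) = (2*(-2*7))*√7 + 3381 = (2*(-14))*√7 + 3381 = -28*√7 + 3381 = 3381 - 28*√7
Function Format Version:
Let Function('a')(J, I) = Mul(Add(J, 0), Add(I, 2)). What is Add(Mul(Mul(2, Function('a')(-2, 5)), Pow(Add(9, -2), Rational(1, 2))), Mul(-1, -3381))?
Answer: Add(3381, Mul(-28, Pow(7, Rational(1, 2)))) ≈ 3306.9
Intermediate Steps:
Function('a')(J, I) = Mul(J, Add(2, I))
Add(Mul(Mul(2, Function('a')(-2, 5)), Pow(Add(9, -2), Rational(1, 2))), Mul(-1, -3381)) = Add(Mul(Mul(2, Mul(-2, Add(2, 5))), Pow(Add(9, -2), Rational(1, 2))), Mul(-1, -3381)) = Add(Mul(Mul(2, Mul(-2, 7)), Pow(7, Rational(1, 2))), 3381) = Add(Mul(Mul(2, -14), Pow(7, Rational(1, 2))), 3381) = Add(Mul(-28, Pow(7, Rational(1, 2))), 3381) = Add(3381, Mul(-28, Pow(7, Rational(1, 2))))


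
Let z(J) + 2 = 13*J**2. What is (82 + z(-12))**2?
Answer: 3810304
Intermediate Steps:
z(J) = -2 + 13*J**2
(82 + z(-12))**2 = (82 + (-2 + 13*(-12)**2))**2 = (82 + (-2 + 13*144))**2 = (82 + (-2 + 1872))**2 = (82 + 1870)**2 = 1952**2 = 3810304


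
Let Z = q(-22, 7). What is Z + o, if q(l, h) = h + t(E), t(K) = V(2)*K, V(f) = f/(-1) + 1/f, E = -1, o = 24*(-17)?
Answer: -799/2 ≈ -399.50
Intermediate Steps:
o = -408
V(f) = 1/f - f (V(f) = f*(-1) + 1/f = -f + 1/f = 1/f - f)
t(K) = -3*K/2 (t(K) = (1/2 - 1*2)*K = (1/2 - 2)*K = -3*K/2)
q(l, h) = 3/2 + h (q(l, h) = h - 3/2*(-1) = h + 3/2 = 3/2 + h)
Z = 17/2 (Z = 3/2 + 7 = 17/2 ≈ 8.5000)
Z + o = 17/2 - 408 = -799/2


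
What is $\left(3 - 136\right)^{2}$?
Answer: $17689$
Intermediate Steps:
$\left(3 - 136\right)^{2} = \left(-133\right)^{2} = 17689$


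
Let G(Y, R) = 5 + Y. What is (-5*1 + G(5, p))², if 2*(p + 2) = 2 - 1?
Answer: 25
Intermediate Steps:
p = -3/2 (p = -2 + (2 - 1)/2 = -2 + (½)*1 = -2 + ½ = -3/2 ≈ -1.5000)
(-5*1 + G(5, p))² = (-5*1 + (5 + 5))² = (-5 + 10)² = 5² = 25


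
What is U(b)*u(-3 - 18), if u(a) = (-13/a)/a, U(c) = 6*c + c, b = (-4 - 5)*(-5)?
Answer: -65/7 ≈ -9.2857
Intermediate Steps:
b = 45 (b = -9*(-5) = 45)
U(c) = 7*c
u(a) = -13/a**2
U(b)*u(-3 - 18) = (7*45)*(-13/(-3 - 18)**2) = 315*(-13/(-21)**2) = 315*(-13*1/441) = 315*(-13/441) = -65/7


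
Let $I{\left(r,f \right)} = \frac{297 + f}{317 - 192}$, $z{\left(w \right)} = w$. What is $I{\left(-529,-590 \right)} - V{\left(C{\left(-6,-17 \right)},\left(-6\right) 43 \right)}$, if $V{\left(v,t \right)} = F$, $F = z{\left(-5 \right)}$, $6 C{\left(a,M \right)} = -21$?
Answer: $\frac{332}{125} \approx 2.656$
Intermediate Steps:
$C{\left(a,M \right)} = - \frac{7}{2}$ ($C{\left(a,M \right)} = \frac{1}{6} \left(-21\right) = - \frac{7}{2}$)
$F = -5$
$I{\left(r,f \right)} = \frac{297}{125} + \frac{f}{125}$ ($I{\left(r,f \right)} = \frac{297 + f}{125} = \left(297 + f\right) \frac{1}{125} = \frac{297}{125} + \frac{f}{125}$)
$V{\left(v,t \right)} = -5$
$I{\left(-529,-590 \right)} - V{\left(C{\left(-6,-17 \right)},\left(-6\right) 43 \right)} = \left(\frac{297}{125} + \frac{1}{125} \left(-590\right)\right) - -5 = \left(\frac{297}{125} - \frac{118}{25}\right) + 5 = - \frac{293}{125} + 5 = \frac{332}{125}$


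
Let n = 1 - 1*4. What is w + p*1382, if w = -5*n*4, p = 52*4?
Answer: 287516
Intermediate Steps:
n = -3 (n = 1 - 4 = -3)
p = 208
w = 60 (w = -5*(-3)*4 = 15*4 = 60)
w + p*1382 = 60 + 208*1382 = 60 + 287456 = 287516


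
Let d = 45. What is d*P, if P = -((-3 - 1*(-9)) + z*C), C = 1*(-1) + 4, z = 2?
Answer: -540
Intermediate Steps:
C = 3 (C = -1 + 4 = 3)
P = -12 (P = -((-3 - 1*(-9)) + 2*3) = -((-3 + 9) + 6) = -(6 + 6) = -1*12 = -12)
d*P = 45*(-12) = -540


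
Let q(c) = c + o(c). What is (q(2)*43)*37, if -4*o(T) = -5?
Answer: 20683/4 ≈ 5170.8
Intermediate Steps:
o(T) = 5/4 (o(T) = -1/4*(-5) = 5/4)
q(c) = 5/4 + c (q(c) = c + 5/4 = 5/4 + c)
(q(2)*43)*37 = ((5/4 + 2)*43)*37 = ((13/4)*43)*37 = (559/4)*37 = 20683/4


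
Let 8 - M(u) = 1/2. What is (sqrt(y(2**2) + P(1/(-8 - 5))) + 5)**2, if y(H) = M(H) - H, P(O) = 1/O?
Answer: (10 + I*sqrt(38))**2/4 ≈ 15.5 + 30.822*I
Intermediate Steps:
M(u) = 15/2 (M(u) = 8 - 1/2 = 15/2)
y(H) = 15/2 - H
(sqrt(y(2**2) + P(1/(-8 - 5))) + 5)**2 = (sqrt((15/2 - 1*2**2) + 1/(1/(-8 - 5))) + 5)**2 = (sqrt((15/2 - 1*4) + 1/(1/(-13))) + 5)**2 = (sqrt((15/2 - 4) + 1/(-1/13)) + 5)**2 = (sqrt(7/2 - 13) + 5)**2 = (sqrt(-19/2) + 5)**2 = (I*sqrt(38)/2 + 5)**2 = (5 + I*sqrt(38)/2)**2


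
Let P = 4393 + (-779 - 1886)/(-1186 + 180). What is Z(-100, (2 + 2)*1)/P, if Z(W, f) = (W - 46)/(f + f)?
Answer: -36719/8844046 ≈ -0.0041518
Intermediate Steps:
Z(W, f) = (-46 + W)/(2*f) (Z(W, f) = (-46 + W)/((2*f)) = (-46 + W)*(1/(2*f)) = (-46 + W)/(2*f))
P = 4422023/1006 (P = 4393 - 2665/(-1006) = 4393 - 2665*(-1/1006) = 4393 + 2665/1006 = 4422023/1006 ≈ 4395.6)
Z(-100, (2 + 2)*1)/P = ((-46 - 100)/(2*(((2 + 2)*1))))/(4422023/1006) = ((1/2)*(-146)/(4*1))*(1006/4422023) = ((1/2)*(-146)/4)*(1006/4422023) = ((1/2)*(1/4)*(-146))*(1006/4422023) = -73/4*1006/4422023 = -36719/8844046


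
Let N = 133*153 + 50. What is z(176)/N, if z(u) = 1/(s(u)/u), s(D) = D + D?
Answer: 1/40798 ≈ 2.4511e-5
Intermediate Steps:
s(D) = 2*D
N = 20399 (N = 20349 + 50 = 20399)
z(u) = 1/2 (z(u) = 1/((2*u)/u) = 1/2)
z(176)/N = (1/2)/20399 = (1/2)*(1/20399) = 1/40798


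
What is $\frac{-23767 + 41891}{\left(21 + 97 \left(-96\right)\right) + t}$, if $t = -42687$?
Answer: $- \frac{9062}{25989} \approx -0.34869$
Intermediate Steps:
$\frac{-23767 + 41891}{\left(21 + 97 \left(-96\right)\right) + t} = \frac{-23767 + 41891}{\left(21 + 97 \left(-96\right)\right) - 42687} = \frac{18124}{\left(21 - 9312\right) - 42687} = \frac{18124}{-9291 - 42687} = \frac{18124}{-51978} = 18124 \left(- \frac{1}{51978}\right) = - \frac{9062}{25989}$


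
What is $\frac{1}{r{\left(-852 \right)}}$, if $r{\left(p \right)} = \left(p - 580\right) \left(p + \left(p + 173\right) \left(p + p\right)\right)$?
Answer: $- \frac{1}{1655626848} \approx -6.04 \cdot 10^{-10}$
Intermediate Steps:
$r{\left(p \right)} = \left(-580 + p\right) \left(p + 2 p \left(173 + p\right)\right)$ ($r{\left(p \right)} = \left(-580 + p\right) \left(p + \left(173 + p\right) 2 p\right) = \left(-580 + p\right) \left(p + 2 p \left(173 + p\right)\right)$)
$\frac{1}{r{\left(-852 \right)}} = \frac{1}{\left(-852\right) \left(-201260 - -692676 + 2 \left(-852\right)^{2}\right)} = \frac{1}{\left(-852\right) \left(-201260 + 692676 + 2 \cdot 725904\right)} = \frac{1}{\left(-852\right) \left(-201260 + 692676 + 1451808\right)} = \frac{1}{\left(-852\right) 1943224} = \frac{1}{-1655626848} = - \frac{1}{1655626848}$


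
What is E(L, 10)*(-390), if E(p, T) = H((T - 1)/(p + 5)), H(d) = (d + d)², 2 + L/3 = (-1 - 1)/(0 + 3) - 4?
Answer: -2808/5 ≈ -561.60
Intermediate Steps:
L = -20 (L = -6 + 3*((-1 - 1)/(0 + 3) - 4) = -6 + 3*(-2/3 - 4) = -6 + 3*(-2*⅓ - 4) = -6 + 3*(-⅔ - 4) = -6 + 3*(-14/3) = -6 - 14 = -20)
H(d) = 4*d² (H(d) = (2*d)² = 4*d²)
E(p, T) = 4*(-1 + T)²/(5 + p)² (E(p, T) = 4*((T - 1)/(p + 5))² = 4*((-1 + T)/(5 + p))² = 4*((-1 + T)²/(5 + p)²) = 4*(-1 + T)²/(5 + p)²)
E(L, 10)*(-390) = (4*(-1 + 10)²/(5 - 20)²)*(-390) = (4*9²/(-15)²)*(-390) = (4*81*(1/225))*(-390) = (36/25)*(-390) = -2808/5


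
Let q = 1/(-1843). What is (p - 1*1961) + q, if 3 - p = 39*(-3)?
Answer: -3392964/1843 ≈ -1841.0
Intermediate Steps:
p = 120 (p = 3 - 39*(-3) = 3 - 1*(-117) = 3 + 117 = 120)
q = -1/1843 ≈ -0.00054259
(p - 1*1961) + q = (120 - 1*1961) - 1/1843 = (120 - 1961) - 1/1843 = -1841 - 1/1843 = -3392964/1843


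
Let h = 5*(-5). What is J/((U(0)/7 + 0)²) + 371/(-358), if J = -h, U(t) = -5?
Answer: 17171/358 ≈ 47.964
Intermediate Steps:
h = -25
J = 25 (J = -1*(-25) = 25)
J/((U(0)/7 + 0)²) + 371/(-358) = 25/((-5/7 + 0)²) + 371/(-358) = 25/((-5*⅐ + 0)²) + 371*(-1/358) = 25/((-5/7 + 0)²) - 371/358 = 25/((-5/7)²) - 371/358 = 25/(25/49) - 371/358 = 25*(49/25) - 371/358 = 49 - 371/358 = 17171/358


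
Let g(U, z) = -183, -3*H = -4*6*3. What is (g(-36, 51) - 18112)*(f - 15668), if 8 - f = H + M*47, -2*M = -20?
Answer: 295537430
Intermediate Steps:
H = 24 (H = -(-4*6)*3/3 = -(-8)*3 = -⅓*(-72) = 24)
M = 10 (M = -½*(-20) = 10)
f = -486 (f = 8 - (24 + 10*47) = 8 - (24 + 470) = 8 - 1*494 = 8 - 494 = -486)
(g(-36, 51) - 18112)*(f - 15668) = (-183 - 18112)*(-486 - 15668) = -18295*(-16154) = 295537430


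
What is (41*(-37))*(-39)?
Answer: 59163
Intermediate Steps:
(41*(-37))*(-39) = -1517*(-39) = 59163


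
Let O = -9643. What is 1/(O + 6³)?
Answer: -1/9427 ≈ -0.00010608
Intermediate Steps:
1/(O + 6³) = 1/(-9643 + 6³) = 1/(-9643 + 216) = 1/(-9427) = -1/9427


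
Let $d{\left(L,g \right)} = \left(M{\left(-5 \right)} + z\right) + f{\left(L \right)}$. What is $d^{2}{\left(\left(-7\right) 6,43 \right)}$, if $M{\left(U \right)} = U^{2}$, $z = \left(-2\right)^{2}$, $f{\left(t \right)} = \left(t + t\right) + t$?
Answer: $9409$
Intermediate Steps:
$f{\left(t \right)} = 3 t$ ($f{\left(t \right)} = 2 t + t = 3 t$)
$z = 4$
$d{\left(L,g \right)} = 29 + 3 L$ ($d{\left(L,g \right)} = \left(\left(-5\right)^{2} + 4\right) + 3 L = \left(25 + 4\right) + 3 L = 29 + 3 L$)
$d^{2}{\left(\left(-7\right) 6,43 \right)} = \left(29 + 3 \left(\left(-7\right) 6\right)\right)^{2} = \left(29 + 3 \left(-42\right)\right)^{2} = \left(29 - 126\right)^{2} = \left(-97\right)^{2} = 9409$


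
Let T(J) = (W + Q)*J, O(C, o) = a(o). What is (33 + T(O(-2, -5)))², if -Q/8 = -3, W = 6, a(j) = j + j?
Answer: 71289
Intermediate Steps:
a(j) = 2*j
Q = 24 (Q = -8*(-3) = 24)
O(C, o) = 2*o
T(J) = 30*J (T(J) = (6 + 24)*J = 30*J)
(33 + T(O(-2, -5)))² = (33 + 30*(2*(-5)))² = (33 + 30*(-10))² = (33 - 300)² = (-267)² = 71289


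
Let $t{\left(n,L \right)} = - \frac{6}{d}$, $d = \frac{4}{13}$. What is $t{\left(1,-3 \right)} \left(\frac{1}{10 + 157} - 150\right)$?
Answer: $\frac{976911}{334} \approx 2924.9$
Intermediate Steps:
$d = \frac{4}{13}$ ($d = 4 \cdot \frac{1}{13} = \frac{4}{13} \approx 0.30769$)
$t{\left(n,L \right)} = - \frac{39}{2}$ ($t{\left(n,L \right)} = - \frac{6}{\frac{4}{13}} = \left(-6\right) \frac{13}{4} = - \frac{39}{2}$)
$t{\left(1,-3 \right)} \left(\frac{1}{10 + 157} - 150\right) = - \frac{39 \left(\frac{1}{10 + 157} - 150\right)}{2} = - \frac{39 \left(\frac{1}{167} - 150\right)}{2} = \left(- \frac{39}{2}\right) \left(- \frac{25049}{167}\right) = \frac{976911}{334}$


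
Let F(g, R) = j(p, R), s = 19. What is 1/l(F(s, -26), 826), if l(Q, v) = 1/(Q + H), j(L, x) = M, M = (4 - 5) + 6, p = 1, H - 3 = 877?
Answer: 885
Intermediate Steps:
H = 880 (H = 3 + 877 = 880)
M = 5 (M = -1 + 6 = 5)
j(L, x) = 5
F(g, R) = 5
l(Q, v) = 1/(880 + Q) (l(Q, v) = 1/(Q + 880) = 1/(880 + Q))
1/l(F(s, -26), 826) = 1/(1/(880 + 5)) = 1/(1/885) = 885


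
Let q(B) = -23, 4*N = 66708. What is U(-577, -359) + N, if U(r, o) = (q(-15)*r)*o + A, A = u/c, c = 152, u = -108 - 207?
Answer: -721637339/152 ≈ -4.7476e+6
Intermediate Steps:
N = 16677 (N = (¼)*66708 = 16677)
u = -315
A = -315/152 ≈ -2.0724
U(r, o) = -315/152 - 23*o*r (U(r, o) = (-23*r)*o - 315/152 = -23*o*r - 315/152 = -315/152 - 23*o*r)
U(-577, -359) + N = (-315/152 - 23*(-359)*(-577)) + 16677 = (-315/152 - 4764289) + 16677 = -724172243/152 + 16677 = -721637339/152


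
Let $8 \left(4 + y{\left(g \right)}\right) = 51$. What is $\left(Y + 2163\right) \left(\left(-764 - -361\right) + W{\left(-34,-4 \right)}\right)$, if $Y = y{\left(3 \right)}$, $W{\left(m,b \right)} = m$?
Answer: $- \frac{7570151}{8} \approx -9.4627 \cdot 10^{5}$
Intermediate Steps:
$y{\left(g \right)} = \frac{19}{8}$ ($y{\left(g \right)} = -4 + \frac{1}{8} \cdot 51 = -4 + \frac{51}{8} = \frac{19}{8}$)
$Y = \frac{19}{8} \approx 2.375$
$\left(Y + 2163\right) \left(\left(-764 - -361\right) + W{\left(-34,-4 \right)}\right) = \left(\frac{19}{8} + 2163\right) \left(\left(-764 - -361\right) - 34\right) = \frac{17323 \left(\left(-764 + 361\right) - 34\right)}{8} = \frac{17323 \left(-403 - 34\right)}{8} = \frac{17323}{8} \left(-437\right) = - \frac{7570151}{8}$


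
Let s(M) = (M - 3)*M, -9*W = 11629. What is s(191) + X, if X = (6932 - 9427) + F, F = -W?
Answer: 312346/9 ≈ 34705.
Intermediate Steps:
W = -11629/9 (W = -⅑*11629 = -11629/9 ≈ -1292.1)
F = 11629/9 (F = -1*(-11629/9) = 11629/9 ≈ 1292.1)
s(M) = M*(-3 + M) (s(M) = (-3 + M)*M = M*(-3 + M))
X = -10826/9 (X = (6932 - 9427) + 11629/9 = -2495 + 11629/9 = -10826/9 ≈ -1202.9)
s(191) + X = 191*(-3 + 191) - 10826/9 = 191*188 - 10826/9 = 35908 - 10826/9 = 312346/9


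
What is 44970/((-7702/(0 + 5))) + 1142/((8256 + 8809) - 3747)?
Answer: -746439154/25643809 ≈ -29.108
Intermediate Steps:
44970/((-7702/(0 + 5))) + 1142/((8256 + 8809) - 3747) = 44970/((-7702/5)) + 1142/(17065 - 3747) = 44970/((-7702*1/5)) + 1142/13318 = 44970/(-7702/5) + 1142*(1/13318) = 44970*(-5/7702) + 571/6659 = -112425/3851 + 571/6659 = -746439154/25643809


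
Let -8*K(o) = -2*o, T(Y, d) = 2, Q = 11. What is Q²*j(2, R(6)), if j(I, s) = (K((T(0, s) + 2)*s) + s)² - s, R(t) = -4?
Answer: 8228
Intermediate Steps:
K(o) = o/4 (K(o) = -(-1)*o/4 = o/4)
j(I, s) = -s + 4*s² (j(I, s) = (((2 + 2)*s)/4 + s)² - s = ((4*s)/4 + s)² - s = (s + s)² - s = (2*s)² - s = 4*s² - s = -s + 4*s²)
Q²*j(2, R(6)) = 11²*(-4*(-1 + 4*(-4))) = 121*(-4*(-1 - 16)) = 121*(-4*(-17)) = 121*68 = 8228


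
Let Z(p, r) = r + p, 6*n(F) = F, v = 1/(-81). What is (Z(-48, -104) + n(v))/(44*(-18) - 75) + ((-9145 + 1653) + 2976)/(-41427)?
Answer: 551467507/1939529286 ≈ 0.28433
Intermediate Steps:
v = -1/81 ≈ -0.012346
n(F) = F/6
Z(p, r) = p + r
(Z(-48, -104) + n(v))/(44*(-18) - 75) + ((-9145 + 1653) + 2976)/(-41427) = ((-48 - 104) + (1/6)*(-1/81))/(44*(-18) - 75) + ((-9145 + 1653) + 2976)/(-41427) = (-152 - 1/486)/(-792 - 75) + (-7492 + 2976)*(-1/41427) = -73873/486/(-867) - 4516*(-1/41427) = -73873/486*(-1/867) + 4516/41427 = 73873/421362 + 4516/41427 = 551467507/1939529286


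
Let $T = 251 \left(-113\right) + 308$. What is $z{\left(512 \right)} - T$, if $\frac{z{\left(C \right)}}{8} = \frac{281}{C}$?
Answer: $\frac{1795801}{64} \approx 28059.0$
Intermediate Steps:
$z{\left(C \right)} = \frac{2248}{C}$ ($z{\left(C \right)} = 8 \frac{281}{C} = \frac{2248}{C}$)
$T = -28055$ ($T = -28363 + 308 = -28055$)
$z{\left(512 \right)} - T = \frac{2248}{512} - -28055 = 2248 \cdot \frac{1}{512} + 28055 = \frac{281}{64} + 28055 = \frac{1795801}{64}$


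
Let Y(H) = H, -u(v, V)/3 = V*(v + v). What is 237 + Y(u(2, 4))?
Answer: 189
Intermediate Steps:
u(v, V) = -6*V*v (u(v, V) = -3*V*(v + v) = -3*V*2*v = -6*V*v)
237 + Y(u(2, 4)) = 237 - 6*4*2 = 237 - 48 = 189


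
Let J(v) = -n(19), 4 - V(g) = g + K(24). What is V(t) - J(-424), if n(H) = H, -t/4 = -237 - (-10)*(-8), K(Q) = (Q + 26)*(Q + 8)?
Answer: -2845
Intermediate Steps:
K(Q) = (8 + Q)*(26 + Q) (K(Q) = (26 + Q)*(8 + Q) = (8 + Q)*(26 + Q))
t = 1268 (t = -4*(-237 - (-10)*(-8)) = -4*(-237 - 1*80) = -4*(-237 - 80) = -4*(-317) = 1268)
V(g) = -1596 - g (V(g) = 4 - (g + (208 + 24² + 34*24)) = 4 - (g + (208 + 576 + 816)) = 4 - (g + 1600) = 4 - (1600 + g) = 4 + (-1600 - g) = -1596 - g)
J(v) = -19 (J(v) = -1*19 = -19)
V(t) - J(-424) = (-1596 - 1*1268) - 1*(-19) = (-1596 - 1268) + 19 = -2864 + 19 = -2845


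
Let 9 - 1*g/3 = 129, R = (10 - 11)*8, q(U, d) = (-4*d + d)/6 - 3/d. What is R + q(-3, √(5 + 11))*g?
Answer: 982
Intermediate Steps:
q(U, d) = -3/d - d/2 (q(U, d) = -3*d*(⅙) - 3/d = -d/2 - 3/d = -3/d - d/2)
R = -8 (R = -1*8 = -8)
g = -360 (g = 27 - 3*129 = 27 - 387 = -360)
R + q(-3, √(5 + 11))*g = -8 + (-3/√(5 + 11) - √(5 + 11)/2)*(-360) = -8 + (-3/(√16) - √16/2)*(-360) = -8 + (-3/4 - ½*4)*(-360) = -8 + (-3*¼ - 2)*(-360) = -8 + (-¾ - 2)*(-360) = -8 - 11/4*(-360) = -8 + 990 = 982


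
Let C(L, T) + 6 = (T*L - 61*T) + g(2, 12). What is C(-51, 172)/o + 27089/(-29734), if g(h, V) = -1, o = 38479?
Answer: -230765935/163447798 ≈ -1.4119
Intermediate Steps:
C(L, T) = -7 - 61*T + L*T (C(L, T) = -6 + ((T*L - 61*T) - 1) = -6 + ((L*T - 61*T) - 1) = -6 + ((-61*T + L*T) - 1) = -6 + (-1 - 61*T + L*T) = -7 - 61*T + L*T)
C(-51, 172)/o + 27089/(-29734) = (-7 - 61*172 - 51*172)/38479 + 27089/(-29734) = (-7 - 10492 - 8772)*(1/38479) + 27089*(-1/29734) = -19271*1/38479 - 27089/29734 = -2753/5497 - 27089/29734 = -230765935/163447798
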